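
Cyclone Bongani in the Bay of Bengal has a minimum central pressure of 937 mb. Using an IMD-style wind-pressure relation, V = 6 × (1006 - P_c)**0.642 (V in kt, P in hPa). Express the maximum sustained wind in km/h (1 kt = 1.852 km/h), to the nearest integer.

168 km/h

ΔP = 1006 − 937 = 69 mb.
V ≈ 6 × 69^0.642 = 6 × 15.154 ≈ 90.927 kt.
90.927 × 1.852 ≈ 168.40 km/h → 168 km/h.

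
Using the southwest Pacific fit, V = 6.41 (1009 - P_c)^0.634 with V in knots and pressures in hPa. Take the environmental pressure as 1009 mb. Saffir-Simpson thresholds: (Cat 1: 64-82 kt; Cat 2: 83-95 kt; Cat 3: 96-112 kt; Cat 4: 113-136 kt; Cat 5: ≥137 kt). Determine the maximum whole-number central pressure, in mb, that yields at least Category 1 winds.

Category 1 begins at V = 64 kt.
Required ΔP = (64/6.41)^(1/0.634) = 9.984^1.577 ≈ 37.69 mb.
P_c ≤ 1009 − 37.69 = 971.31, so the highest integer P_c is 971 mb.

971 mb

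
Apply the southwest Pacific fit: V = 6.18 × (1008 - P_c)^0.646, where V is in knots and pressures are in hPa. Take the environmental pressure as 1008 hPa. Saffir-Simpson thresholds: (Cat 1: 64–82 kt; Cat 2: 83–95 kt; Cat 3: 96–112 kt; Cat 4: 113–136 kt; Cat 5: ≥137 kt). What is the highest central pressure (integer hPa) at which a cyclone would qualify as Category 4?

918 hPa

Category 4 begins at V = 113 kt.
Required ΔP = (113/6.18)^(1/0.646) = 18.285^1.548 ≈ 89.89 hPa.
P_c ≤ 1008 − 89.89 = 918.11, so the highest integer P_c is 918 hPa.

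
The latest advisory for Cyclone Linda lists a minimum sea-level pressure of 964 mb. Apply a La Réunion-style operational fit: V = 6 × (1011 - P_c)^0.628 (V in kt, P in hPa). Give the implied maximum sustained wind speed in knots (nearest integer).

67 kt

ΔP = 1011 − 964 = 47 mb.
47^0.628 ≈ 11.222.
V ≈ 6 × 11.222 ≈ 67.3 kt.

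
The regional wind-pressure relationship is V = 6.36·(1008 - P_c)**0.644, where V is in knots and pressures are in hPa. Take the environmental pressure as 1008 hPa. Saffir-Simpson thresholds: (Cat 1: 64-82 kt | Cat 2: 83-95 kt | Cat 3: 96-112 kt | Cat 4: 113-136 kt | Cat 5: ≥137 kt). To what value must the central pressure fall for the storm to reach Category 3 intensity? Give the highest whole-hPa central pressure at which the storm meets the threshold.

940 hPa

Category 3 begins at V = 96 kt.
Required ΔP = (96/6.36)^(1/0.644) = 15.094^1.553 ≈ 67.68 hPa.
P_c ≤ 1008 − 67.68 = 940.32, so the highest integer P_c is 940 hPa.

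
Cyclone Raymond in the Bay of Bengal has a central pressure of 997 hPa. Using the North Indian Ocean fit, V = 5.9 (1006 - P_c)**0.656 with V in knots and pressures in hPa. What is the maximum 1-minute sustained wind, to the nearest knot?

ΔP = 1006 − 997 = 9 hPa.
9^0.656 ≈ 4.227.
V ≈ 5.9 × 4.227 ≈ 24.9 kt.

25 kt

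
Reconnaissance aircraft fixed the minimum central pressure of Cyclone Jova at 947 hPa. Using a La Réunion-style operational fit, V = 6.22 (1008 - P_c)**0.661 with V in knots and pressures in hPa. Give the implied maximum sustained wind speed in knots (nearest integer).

94 kt

ΔP = 1008 − 947 = 61 hPa.
61^0.661 ≈ 15.139.
V ≈ 6.22 × 15.139 ≈ 94.2 kt.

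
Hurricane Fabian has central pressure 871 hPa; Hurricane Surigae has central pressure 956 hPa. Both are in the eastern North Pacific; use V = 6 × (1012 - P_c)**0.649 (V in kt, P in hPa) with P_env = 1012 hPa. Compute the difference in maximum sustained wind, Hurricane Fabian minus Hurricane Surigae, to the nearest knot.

Hurricane Fabian: ΔP = 141; V ≈ 6 × 141^0.649 ≈ 148.93 kt.
Hurricane Surigae: ΔP = 56; V ≈ 6 × 56^0.649 ≈ 81.79 kt.
Difference ≈ 148.93 − 81.79 = 67.14 → 67 kt.

67 kt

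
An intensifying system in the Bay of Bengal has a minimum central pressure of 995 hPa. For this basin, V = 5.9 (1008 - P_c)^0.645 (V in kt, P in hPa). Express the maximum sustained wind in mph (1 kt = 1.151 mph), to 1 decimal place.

35.5 mph

ΔP = 1008 − 995 = 13 hPa.
V ≈ 5.9 × 13^0.645 = 5.9 × 5.230 ≈ 30.856 kt.
30.856 × 1.151 ≈ 35.52 mph → 35.5 mph.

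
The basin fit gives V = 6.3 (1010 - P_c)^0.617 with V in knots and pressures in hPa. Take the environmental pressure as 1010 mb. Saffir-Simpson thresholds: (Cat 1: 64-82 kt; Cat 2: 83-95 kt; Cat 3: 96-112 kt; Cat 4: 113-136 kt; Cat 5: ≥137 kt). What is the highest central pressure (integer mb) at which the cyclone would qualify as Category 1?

967 mb

Category 1 begins at V = 64 kt.
Required ΔP = (64/6.3)^(1/0.617) = 10.159^1.621 ≈ 42.84 mb.
P_c ≤ 1010 − 42.84 = 967.16, so the highest integer P_c is 967 mb.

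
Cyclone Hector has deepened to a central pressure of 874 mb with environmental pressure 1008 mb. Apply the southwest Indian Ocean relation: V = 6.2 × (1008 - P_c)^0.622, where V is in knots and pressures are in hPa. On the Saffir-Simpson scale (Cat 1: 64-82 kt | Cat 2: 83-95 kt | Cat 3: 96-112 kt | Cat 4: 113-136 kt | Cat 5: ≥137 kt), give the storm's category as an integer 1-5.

4

ΔP = 1008 − 874 = 134 mb.
V ≈ 6.2 × 134^0.622 = 6.2 × 21.04 ≈ 130 kt.
130 kt falls in the Category 4 band.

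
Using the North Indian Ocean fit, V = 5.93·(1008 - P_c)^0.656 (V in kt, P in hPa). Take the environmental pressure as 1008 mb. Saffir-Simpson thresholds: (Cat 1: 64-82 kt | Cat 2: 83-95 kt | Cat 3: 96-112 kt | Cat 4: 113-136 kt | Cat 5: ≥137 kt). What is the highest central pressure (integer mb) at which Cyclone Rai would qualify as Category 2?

952 mb

Category 2 begins at V = 83 kt.
Required ΔP = (83/5.93)^(1/0.656) = 13.997^1.524 ≈ 55.85 mb.
P_c ≤ 1008 − 55.85 = 952.15, so the highest integer P_c is 952 mb.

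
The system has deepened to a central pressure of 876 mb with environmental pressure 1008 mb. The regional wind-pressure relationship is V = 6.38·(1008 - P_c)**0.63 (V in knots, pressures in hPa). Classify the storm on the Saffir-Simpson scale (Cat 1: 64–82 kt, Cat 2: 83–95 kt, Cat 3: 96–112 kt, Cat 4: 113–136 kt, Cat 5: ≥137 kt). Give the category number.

ΔP = 1008 − 876 = 132 mb.
V ≈ 6.38 × 132^0.63 = 6.38 × 21.68 ≈ 138 kt.
138 kt falls in the Category 5 band.

5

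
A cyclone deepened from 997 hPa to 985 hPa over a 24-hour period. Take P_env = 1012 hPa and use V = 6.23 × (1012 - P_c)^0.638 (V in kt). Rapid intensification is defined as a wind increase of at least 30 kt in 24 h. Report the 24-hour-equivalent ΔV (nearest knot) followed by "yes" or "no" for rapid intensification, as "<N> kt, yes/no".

16 kt, no

V₁: ΔP = 15, V ≈ 6.23 × 15^0.638 ≈ 35.06 kt.
V₂: ΔP = 27, V ≈ 6.23 × 27^0.638 ≈ 51.02 kt.
ΔV over 24 h = 15.96 kt → 24 h equivalent = 15.96 × 24/24 ≈ 15.96 kt.
16 kt < 30 kt ⇒ not rapid intensification.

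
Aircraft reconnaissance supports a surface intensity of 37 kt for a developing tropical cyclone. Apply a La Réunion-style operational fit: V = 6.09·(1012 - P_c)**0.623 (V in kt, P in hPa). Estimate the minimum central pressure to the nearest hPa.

ΔP = (V / 6.09)^(1/0.623) = (37/6.09)^1.605.
37/6.09 = 6.076; 6.076^1.605 ≈ 18.10 hPa.
P_c = 1012 − 18.10 = 993.90 ≈ 994 hPa.

994 hPa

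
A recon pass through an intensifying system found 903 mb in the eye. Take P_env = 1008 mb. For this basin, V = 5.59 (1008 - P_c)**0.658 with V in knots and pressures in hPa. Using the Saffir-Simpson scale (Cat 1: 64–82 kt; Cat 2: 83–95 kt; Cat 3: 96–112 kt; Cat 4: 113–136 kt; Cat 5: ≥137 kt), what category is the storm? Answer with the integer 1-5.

4

ΔP = 1008 − 903 = 105 mb.
V ≈ 5.59 × 105^0.658 = 5.59 × 21.38 ≈ 119 kt.
119 kt falls in the Category 4 band.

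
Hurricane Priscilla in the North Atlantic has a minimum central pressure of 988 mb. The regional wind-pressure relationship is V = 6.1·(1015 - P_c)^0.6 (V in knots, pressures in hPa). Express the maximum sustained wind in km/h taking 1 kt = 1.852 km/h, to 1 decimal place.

ΔP = 1015 − 988 = 27 mb.
V ≈ 6.1 × 27^0.6 = 6.1 × 7.225 ≈ 44.071 kt.
44.071 × 1.852 ≈ 81.62 km/h → 81.6 km/h.

81.6 km/h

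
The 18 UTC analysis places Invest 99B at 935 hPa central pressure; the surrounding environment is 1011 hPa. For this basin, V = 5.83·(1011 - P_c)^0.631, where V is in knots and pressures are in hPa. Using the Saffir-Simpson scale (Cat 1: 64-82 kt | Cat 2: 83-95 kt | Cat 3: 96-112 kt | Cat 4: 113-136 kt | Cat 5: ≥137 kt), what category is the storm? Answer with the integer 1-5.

2

ΔP = 1011 − 935 = 76 hPa.
V ≈ 5.83 × 76^0.631 = 5.83 × 15.37 ≈ 90 kt.
90 kt falls in the Category 2 band.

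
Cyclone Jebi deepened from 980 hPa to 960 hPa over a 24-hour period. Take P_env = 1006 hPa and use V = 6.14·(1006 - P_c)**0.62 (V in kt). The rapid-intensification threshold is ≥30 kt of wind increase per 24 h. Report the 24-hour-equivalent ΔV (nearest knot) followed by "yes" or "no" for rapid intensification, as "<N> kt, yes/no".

V₁: ΔP = 26, V ≈ 6.14 × 26^0.62 ≈ 46.29 kt.
V₂: ΔP = 46, V ≈ 6.14 × 46^0.62 ≈ 65.93 kt.
ΔV over 24 h = 19.64 kt → 24 h equivalent = 19.64 × 24/24 ≈ 19.64 kt.
20 kt < 30 kt ⇒ not rapid intensification.

20 kt, no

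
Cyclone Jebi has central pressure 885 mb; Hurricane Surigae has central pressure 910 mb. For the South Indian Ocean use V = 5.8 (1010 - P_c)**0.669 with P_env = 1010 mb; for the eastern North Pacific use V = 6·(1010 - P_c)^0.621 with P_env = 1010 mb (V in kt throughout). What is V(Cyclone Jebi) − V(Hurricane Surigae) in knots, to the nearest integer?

Cyclone Jebi: ΔP = 125; V ≈ 5.8 × 125^0.669 ≈ 146.64 kt.
Hurricane Surigae: ΔP = 100; V ≈ 6 × 100^0.621 ≈ 104.75 kt.
Difference ≈ 146.64 − 104.75 = 41.89 → 42 kt.

42 kt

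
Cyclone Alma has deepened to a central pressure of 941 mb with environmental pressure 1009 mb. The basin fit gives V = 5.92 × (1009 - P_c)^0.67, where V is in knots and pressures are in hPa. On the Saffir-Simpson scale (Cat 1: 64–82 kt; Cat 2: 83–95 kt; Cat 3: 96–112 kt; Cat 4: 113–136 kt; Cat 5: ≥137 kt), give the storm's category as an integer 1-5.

3

ΔP = 1009 − 941 = 68 mb.
V ≈ 5.92 × 68^0.67 = 5.92 × 16.90 ≈ 100 kt.
100 kt falls in the Category 3 band.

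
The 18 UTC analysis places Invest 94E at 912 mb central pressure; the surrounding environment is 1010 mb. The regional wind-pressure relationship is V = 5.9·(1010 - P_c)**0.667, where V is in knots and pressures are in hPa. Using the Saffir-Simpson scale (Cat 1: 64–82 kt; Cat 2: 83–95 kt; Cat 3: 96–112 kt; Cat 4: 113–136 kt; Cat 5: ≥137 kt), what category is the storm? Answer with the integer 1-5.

ΔP = 1010 − 912 = 98 mb.
V ≈ 5.9 × 98^0.667 = 5.9 × 21.29 ≈ 126 kt.
126 kt falls in the Category 4 band.

4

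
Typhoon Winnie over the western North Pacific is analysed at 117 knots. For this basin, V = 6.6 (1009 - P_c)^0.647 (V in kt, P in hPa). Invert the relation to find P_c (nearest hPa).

924 hPa

ΔP = (V / 6.6)^(1/0.647) = (117/6.6)^1.546.
117/6.6 = 17.727; 17.727^1.546 ≈ 85.09 hPa.
P_c = 1009 − 85.09 = 923.91 ≈ 924 hPa.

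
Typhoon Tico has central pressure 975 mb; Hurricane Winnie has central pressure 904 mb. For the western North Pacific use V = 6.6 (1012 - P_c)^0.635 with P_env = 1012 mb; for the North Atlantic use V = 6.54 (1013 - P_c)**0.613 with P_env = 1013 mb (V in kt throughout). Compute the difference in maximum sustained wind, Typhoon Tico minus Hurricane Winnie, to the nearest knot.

-51 kt

Typhoon Tico: ΔP = 37; V ≈ 6.6 × 37^0.635 ≈ 65.37 kt.
Hurricane Winnie: ΔP = 109; V ≈ 6.54 × 109^0.613 ≈ 116.02 kt.
Difference ≈ 65.37 − 116.02 = -50.65 → -51 kt.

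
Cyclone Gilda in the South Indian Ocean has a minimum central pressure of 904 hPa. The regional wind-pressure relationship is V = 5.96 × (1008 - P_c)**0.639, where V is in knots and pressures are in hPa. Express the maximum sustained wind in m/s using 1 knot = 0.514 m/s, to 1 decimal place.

ΔP = 1008 − 904 = 104 hPa.
V ≈ 5.96 × 104^0.639 = 5.96 × 19.448 ≈ 115.913 kt.
115.913 × 0.514 ≈ 59.58 m/s → 59.6 m/s.

59.6 m/s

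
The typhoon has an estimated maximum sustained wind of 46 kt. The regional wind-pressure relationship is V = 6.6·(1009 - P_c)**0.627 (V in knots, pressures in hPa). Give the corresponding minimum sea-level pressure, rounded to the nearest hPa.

ΔP = (V / 6.6)^(1/0.627) = (46/6.6)^1.595.
46/6.6 = 6.970; 6.970^1.595 ≈ 22.12 hPa.
P_c = 1009 − 22.12 = 986.88 ≈ 987 hPa.

987 hPa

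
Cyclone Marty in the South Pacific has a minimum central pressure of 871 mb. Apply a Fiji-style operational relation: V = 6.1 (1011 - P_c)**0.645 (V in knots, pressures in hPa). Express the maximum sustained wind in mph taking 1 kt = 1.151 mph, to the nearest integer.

170 mph

ΔP = 1011 − 871 = 140 mb.
V ≈ 6.1 × 140^0.645 = 6.1 × 24.224 ≈ 147.769 kt.
147.769 × 1.151 ≈ 170.08 mph → 170 mph.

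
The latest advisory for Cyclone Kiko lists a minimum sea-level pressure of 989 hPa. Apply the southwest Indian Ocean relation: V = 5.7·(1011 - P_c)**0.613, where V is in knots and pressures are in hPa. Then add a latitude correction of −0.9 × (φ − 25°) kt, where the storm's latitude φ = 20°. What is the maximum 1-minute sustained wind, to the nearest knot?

42 kt

ΔP = 1011 − 989 = 22 hPa.
22^0.613 ≈ 6.651.
V ≈ 5.7 × 6.651 ≈ 37.9 kt.
Latitude correction: −0.9 × (20 − 25) = 4.5 kt.
Corrected V ≈ 42.4 kt → 42 kt.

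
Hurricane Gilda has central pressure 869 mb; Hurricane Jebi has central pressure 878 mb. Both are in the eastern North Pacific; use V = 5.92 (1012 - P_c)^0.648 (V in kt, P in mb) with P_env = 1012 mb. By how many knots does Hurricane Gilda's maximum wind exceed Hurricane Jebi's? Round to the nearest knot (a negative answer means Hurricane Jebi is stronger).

Hurricane Gilda: ΔP = 143; V ≈ 5.92 × 143^0.648 ≈ 147.56 kt.
Hurricane Jebi: ΔP = 134; V ≈ 5.92 × 134^0.648 ≈ 141.48 kt.
Difference ≈ 147.56 − 141.48 = 6.08 → 6 kt.

6 kt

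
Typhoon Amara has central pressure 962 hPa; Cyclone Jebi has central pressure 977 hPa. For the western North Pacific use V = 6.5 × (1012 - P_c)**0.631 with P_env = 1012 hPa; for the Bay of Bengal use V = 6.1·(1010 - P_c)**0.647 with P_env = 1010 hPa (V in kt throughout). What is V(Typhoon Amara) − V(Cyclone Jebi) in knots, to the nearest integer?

18 kt

Typhoon Amara: ΔP = 50; V ≈ 6.5 × 50^0.631 ≈ 76.73 kt.
Cyclone Jebi: ΔP = 33; V ≈ 6.1 × 33^0.647 ≈ 58.59 kt.
Difference ≈ 76.73 − 58.59 = 18.14 → 18 kt.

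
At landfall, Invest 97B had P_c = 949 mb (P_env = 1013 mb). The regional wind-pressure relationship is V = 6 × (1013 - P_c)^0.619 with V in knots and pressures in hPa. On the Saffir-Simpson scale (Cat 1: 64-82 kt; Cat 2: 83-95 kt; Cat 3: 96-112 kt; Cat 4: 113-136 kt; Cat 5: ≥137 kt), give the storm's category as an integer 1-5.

ΔP = 1013 − 949 = 64 mb.
V ≈ 6 × 64^0.619 = 6 × 13.12 ≈ 79 kt.
79 kt falls in the Category 1 band.

1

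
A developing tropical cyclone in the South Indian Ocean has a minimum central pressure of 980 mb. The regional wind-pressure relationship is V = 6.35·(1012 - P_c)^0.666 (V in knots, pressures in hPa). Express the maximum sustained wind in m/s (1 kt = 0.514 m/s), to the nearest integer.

ΔP = 1012 − 980 = 32 mb.
V ≈ 6.35 × 32^0.666 = 6.35 × 10.056 ≈ 63.856 kt.
63.856 × 0.514 ≈ 32.82 m/s → 33 m/s.

33 m/s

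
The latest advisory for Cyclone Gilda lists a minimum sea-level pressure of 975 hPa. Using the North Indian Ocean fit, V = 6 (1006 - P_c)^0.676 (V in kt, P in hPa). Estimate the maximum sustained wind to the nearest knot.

61 kt

ΔP = 1006 − 975 = 31 hPa.
31^0.676 ≈ 10.190.
V ≈ 6 × 10.190 ≈ 61.1 kt.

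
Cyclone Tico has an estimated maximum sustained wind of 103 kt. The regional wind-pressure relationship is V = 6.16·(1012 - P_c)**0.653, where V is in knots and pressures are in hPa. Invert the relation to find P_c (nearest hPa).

ΔP = (V / 6.16)^(1/0.653) = (103/6.16)^1.531.
103/6.16 = 16.721; 16.721^1.531 ≈ 74.69 hPa.
P_c = 1012 − 74.69 = 937.31 ≈ 937 hPa.

937 hPa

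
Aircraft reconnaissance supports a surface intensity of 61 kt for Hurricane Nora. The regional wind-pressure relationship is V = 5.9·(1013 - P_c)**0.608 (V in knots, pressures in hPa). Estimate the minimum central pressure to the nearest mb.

966 mb

ΔP = (V / 5.9)^(1/0.608) = (61/5.9)^1.645.
61/5.9 = 10.339; 10.339^1.645 ≈ 46.62 mb.
P_c = 1013 − 46.62 = 966.38 ≈ 966 mb.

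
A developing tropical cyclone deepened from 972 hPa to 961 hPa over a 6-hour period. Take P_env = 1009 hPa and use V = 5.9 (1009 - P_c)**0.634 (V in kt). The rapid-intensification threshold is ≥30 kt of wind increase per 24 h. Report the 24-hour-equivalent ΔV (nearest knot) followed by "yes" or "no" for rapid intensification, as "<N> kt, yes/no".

V₁: ΔP = 37, V ≈ 5.9 × 37^0.634 ≈ 58.22 kt.
V₂: ΔP = 48, V ≈ 5.9 × 48^0.634 ≈ 68.67 kt.
ΔV over 6 h = 10.45 kt → 24 h equivalent = 10.45 × 24/6 ≈ 41.80 kt.
42 kt ≥ 30 kt ⇒ rapid intensification.

42 kt, yes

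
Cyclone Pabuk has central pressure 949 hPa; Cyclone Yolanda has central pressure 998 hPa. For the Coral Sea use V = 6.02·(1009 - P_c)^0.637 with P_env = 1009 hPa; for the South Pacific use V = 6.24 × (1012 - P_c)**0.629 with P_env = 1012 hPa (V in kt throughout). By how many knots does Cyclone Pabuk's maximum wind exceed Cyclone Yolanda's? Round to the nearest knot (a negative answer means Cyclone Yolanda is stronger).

49 kt

Cyclone Pabuk: ΔP = 60; V ≈ 6.02 × 60^0.637 ≈ 81.71 kt.
Cyclone Yolanda: ΔP = 14; V ≈ 6.24 × 14^0.629 ≈ 32.82 kt.
Difference ≈ 81.71 − 32.82 = 48.89 → 49 kt.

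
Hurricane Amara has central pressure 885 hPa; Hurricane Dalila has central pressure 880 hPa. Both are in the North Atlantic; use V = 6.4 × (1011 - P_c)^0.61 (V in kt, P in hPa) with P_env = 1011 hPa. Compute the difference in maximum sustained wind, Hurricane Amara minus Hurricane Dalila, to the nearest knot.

Hurricane Amara: ΔP = 126; V ≈ 6.4 × 126^0.61 ≈ 122.29 kt.
Hurricane Dalila: ΔP = 131; V ≈ 6.4 × 131^0.61 ≈ 125.23 kt.
Difference ≈ 122.29 − 125.23 = -2.94 → -3 kt.

-3 kt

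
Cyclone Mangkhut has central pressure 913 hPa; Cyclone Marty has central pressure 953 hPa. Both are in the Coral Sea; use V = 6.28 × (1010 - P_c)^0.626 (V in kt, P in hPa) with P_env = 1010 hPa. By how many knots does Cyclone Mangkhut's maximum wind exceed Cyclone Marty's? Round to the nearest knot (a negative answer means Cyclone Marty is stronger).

31 kt

Cyclone Mangkhut: ΔP = 97; V ≈ 6.28 × 97^0.626 ≈ 110.07 kt.
Cyclone Marty: ΔP = 57; V ≈ 6.28 × 57^0.626 ≈ 78.91 kt.
Difference ≈ 110.07 − 78.91 = 31.16 → 31 kt.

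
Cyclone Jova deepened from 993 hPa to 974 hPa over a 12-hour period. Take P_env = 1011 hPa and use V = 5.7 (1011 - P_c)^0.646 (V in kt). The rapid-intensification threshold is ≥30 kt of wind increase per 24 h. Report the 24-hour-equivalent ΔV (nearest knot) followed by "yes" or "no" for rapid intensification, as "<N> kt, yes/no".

V₁: ΔP = 18, V ≈ 5.7 × 18^0.646 ≈ 36.88 kt.
V₂: ΔP = 37, V ≈ 5.7 × 37^0.646 ≈ 58.74 kt.
ΔV over 12 h = 21.86 kt → 24 h equivalent = 21.86 × 24/12 ≈ 43.72 kt.
44 kt ≥ 30 kt ⇒ rapid intensification.

44 kt, yes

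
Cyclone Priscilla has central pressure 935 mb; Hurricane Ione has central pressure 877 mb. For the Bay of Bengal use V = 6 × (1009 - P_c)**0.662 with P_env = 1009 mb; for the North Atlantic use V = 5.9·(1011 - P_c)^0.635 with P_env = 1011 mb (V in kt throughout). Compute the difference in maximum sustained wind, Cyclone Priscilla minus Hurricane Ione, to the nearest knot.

Cyclone Priscilla: ΔP = 74; V ≈ 6 × 74^0.662 ≈ 103.65 kt.
Hurricane Ione: ΔP = 134; V ≈ 5.9 × 134^0.635 ≈ 132.30 kt.
Difference ≈ 103.65 − 132.30 = -28.65 → -29 kt.

-29 kt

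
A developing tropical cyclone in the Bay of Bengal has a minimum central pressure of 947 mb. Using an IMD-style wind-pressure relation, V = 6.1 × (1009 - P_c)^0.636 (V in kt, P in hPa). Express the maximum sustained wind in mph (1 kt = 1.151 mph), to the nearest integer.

ΔP = 1009 − 947 = 62 mb.
V ≈ 6.1 × 62^0.636 = 6.1 × 13.803 ≈ 84.196 kt.
84.196 × 1.151 ≈ 96.91 mph → 97 mph.

97 mph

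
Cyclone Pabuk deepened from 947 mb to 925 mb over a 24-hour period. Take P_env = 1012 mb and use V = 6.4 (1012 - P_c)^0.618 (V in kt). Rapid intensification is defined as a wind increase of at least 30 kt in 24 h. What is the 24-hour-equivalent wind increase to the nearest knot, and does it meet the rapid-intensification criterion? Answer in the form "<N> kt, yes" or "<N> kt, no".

17 kt, no

V₁: ΔP = 65, V ≈ 6.4 × 65^0.618 ≈ 84.44 kt.
V₂: ΔP = 87, V ≈ 6.4 × 87^0.618 ≈ 101.11 kt.
ΔV over 24 h = 16.67 kt → 24 h equivalent = 16.67 × 24/24 ≈ 16.67 kt.
17 kt < 30 kt ⇒ not rapid intensification.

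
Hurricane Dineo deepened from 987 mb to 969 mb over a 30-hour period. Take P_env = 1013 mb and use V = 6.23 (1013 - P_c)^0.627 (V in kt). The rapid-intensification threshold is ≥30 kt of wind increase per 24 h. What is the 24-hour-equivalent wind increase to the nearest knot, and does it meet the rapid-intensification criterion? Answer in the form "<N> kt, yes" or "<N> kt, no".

15 kt, no

V₁: ΔP = 26, V ≈ 6.23 × 26^0.627 ≈ 48.05 kt.
V₂: ΔP = 44, V ≈ 6.23 × 44^0.627 ≈ 66.82 kt.
ΔV over 30 h = 18.77 kt → 24 h equivalent = 18.77 × 24/30 ≈ 15.02 kt.
15 kt < 30 kt ⇒ not rapid intensification.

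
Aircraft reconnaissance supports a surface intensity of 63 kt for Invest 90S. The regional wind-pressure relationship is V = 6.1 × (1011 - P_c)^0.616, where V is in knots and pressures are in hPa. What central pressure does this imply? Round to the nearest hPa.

ΔP = (V / 6.1)^(1/0.616) = (63/6.1)^1.623.
63/6.1 = 10.328; 10.328^1.623 ≈ 44.27 hPa.
P_c = 1011 − 44.27 = 966.73 ≈ 967 hPa.

967 hPa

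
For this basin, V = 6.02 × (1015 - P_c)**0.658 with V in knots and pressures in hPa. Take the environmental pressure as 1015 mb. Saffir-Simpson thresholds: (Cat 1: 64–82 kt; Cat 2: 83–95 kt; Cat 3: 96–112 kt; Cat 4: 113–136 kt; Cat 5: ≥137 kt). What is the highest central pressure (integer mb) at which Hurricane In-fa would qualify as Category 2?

Category 2 begins at V = 83 kt.
Required ΔP = (83/6.02)^(1/0.658) = 13.787^1.520 ≈ 53.92 mb.
P_c ≤ 1015 − 53.92 = 961.08, so the highest integer P_c is 961 mb.

961 mb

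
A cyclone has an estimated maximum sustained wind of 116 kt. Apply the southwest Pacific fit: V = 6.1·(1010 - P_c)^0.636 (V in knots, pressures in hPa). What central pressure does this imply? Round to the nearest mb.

ΔP = (V / 6.1)^(1/0.636) = (116/6.1)^1.572.
116/6.1 = 19.016; 19.016^1.572 ≈ 102.61 mb.
P_c = 1010 − 102.61 = 907.39 ≈ 907 mb.

907 mb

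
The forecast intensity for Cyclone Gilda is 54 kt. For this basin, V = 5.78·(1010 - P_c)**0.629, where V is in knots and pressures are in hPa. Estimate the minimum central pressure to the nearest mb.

ΔP = (V / 5.78)^(1/0.629) = (54/5.78)^1.590.
54/5.78 = 9.343; 9.343^1.590 ≈ 34.90 mb.
P_c = 1010 − 34.90 = 975.10 ≈ 975 mb.

975 mb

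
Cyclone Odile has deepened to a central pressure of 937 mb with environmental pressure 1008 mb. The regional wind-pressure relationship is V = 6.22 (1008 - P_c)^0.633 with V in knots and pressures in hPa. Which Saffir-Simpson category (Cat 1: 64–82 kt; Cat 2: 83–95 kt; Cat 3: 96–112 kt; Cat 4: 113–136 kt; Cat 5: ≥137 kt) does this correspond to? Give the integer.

2

ΔP = 1008 − 937 = 71 mb.
V ≈ 6.22 × 71^0.633 = 6.22 × 14.85 ≈ 92 kt.
92 kt falls in the Category 2 band.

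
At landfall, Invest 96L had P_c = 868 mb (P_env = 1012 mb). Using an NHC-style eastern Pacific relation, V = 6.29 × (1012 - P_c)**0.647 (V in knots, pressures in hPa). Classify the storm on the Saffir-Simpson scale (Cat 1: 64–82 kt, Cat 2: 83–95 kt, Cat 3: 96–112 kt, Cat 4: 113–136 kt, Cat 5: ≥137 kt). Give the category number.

5

ΔP = 1012 − 868 = 144 mb.
V ≈ 6.29 × 144^0.647 = 6.29 × 24.91 ≈ 157 kt.
157 kt falls in the Category 5 band.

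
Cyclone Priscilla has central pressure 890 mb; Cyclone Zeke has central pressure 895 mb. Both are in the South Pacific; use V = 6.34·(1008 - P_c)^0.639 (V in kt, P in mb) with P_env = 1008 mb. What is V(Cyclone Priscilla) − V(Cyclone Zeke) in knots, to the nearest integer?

Cyclone Priscilla: ΔP = 118; V ≈ 6.34 × 118^0.639 ≈ 133.67 kt.
Cyclone Zeke: ΔP = 113; V ≈ 6.34 × 113^0.639 ≈ 130.02 kt.
Difference ≈ 133.67 − 130.02 = 3.65 → 4 kt.

4 kt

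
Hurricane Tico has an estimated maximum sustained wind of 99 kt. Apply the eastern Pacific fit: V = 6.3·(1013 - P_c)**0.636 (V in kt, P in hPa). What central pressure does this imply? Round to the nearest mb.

937 mb

ΔP = (V / 6.3)^(1/0.636) = (99/6.3)^1.572.
99/6.3 = 15.714; 15.714^1.572 ≈ 76.03 mb.
P_c = 1013 − 76.03 = 936.97 ≈ 937 mb.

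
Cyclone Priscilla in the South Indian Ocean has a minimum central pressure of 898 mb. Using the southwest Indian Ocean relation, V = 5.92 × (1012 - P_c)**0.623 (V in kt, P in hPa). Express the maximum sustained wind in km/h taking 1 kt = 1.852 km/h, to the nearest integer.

210 km/h

ΔP = 1012 − 898 = 114 mb.
V ≈ 5.92 × 114^0.623 = 5.92 × 19.118 ≈ 113.181 kt.
113.181 × 1.852 ≈ 209.61 km/h → 210 km/h.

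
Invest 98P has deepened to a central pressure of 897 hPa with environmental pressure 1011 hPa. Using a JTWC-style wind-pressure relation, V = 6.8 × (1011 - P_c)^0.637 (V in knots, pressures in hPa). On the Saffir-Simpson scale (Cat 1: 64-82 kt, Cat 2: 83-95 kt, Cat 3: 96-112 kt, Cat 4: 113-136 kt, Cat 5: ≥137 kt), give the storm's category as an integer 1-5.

ΔP = 1011 − 897 = 114 hPa.
V ≈ 6.8 × 114^0.637 = 6.8 × 20.43 ≈ 139 kt.
139 kt falls in the Category 5 band.

5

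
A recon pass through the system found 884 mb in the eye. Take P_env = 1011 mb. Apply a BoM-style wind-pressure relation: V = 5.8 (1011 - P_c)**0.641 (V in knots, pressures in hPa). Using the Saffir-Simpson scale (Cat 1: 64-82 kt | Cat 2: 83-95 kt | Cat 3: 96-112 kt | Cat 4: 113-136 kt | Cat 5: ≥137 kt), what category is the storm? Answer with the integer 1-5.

ΔP = 1011 − 884 = 127 mb.
V ≈ 5.8 × 127^0.641 = 5.8 × 22.31 ≈ 129 kt.
129 kt falls in the Category 4 band.

4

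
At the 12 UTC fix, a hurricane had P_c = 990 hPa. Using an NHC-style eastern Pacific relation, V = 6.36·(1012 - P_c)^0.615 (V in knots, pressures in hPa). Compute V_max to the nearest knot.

43 kt

ΔP = 1012 − 990 = 22 hPa.
22^0.615 ≈ 6.693.
V ≈ 6.36 × 6.693 ≈ 42.6 kt.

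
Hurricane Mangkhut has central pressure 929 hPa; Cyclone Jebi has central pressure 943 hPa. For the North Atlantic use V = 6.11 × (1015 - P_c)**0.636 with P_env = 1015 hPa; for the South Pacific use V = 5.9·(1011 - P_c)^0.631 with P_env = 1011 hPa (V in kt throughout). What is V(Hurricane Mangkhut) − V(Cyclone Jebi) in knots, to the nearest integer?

Hurricane Mangkhut: ΔP = 86; V ≈ 6.11 × 86^0.636 ≈ 103.84 kt.
Cyclone Jebi: ΔP = 68; V ≈ 5.9 × 68^0.631 ≈ 84.56 kt.
Difference ≈ 103.84 − 84.56 = 19.28 → 19 kt.

19 kt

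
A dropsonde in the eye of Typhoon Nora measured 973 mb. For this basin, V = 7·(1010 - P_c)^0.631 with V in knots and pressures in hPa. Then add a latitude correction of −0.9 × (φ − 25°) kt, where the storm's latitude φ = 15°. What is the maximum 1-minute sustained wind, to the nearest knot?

ΔP = 1010 − 973 = 37 mb.
37^0.631 ≈ 9.762.
V ≈ 7 × 9.762 ≈ 68.3 kt.
Latitude correction: −0.9 × (15 − 25) = 9 kt.
Corrected V ≈ 77.3 kt → 77 kt.

77 kt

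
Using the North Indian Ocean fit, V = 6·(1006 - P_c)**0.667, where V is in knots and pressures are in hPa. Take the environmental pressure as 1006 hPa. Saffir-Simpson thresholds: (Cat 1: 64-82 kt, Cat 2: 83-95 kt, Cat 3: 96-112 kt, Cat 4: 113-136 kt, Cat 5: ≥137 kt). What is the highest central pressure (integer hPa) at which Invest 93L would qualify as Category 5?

Category 5 begins at V = 137 kt.
Required ΔP = (137/6)^(1/0.667) = 22.833^1.499 ≈ 108.85 hPa.
P_c ≤ 1006 − 108.85 = 897.15, so the highest integer P_c is 897 hPa.

897 hPa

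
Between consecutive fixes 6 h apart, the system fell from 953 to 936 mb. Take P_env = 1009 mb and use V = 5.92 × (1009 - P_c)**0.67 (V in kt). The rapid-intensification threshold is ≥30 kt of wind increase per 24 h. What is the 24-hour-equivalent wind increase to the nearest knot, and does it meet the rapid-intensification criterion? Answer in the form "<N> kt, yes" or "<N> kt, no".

V₁: ΔP = 56, V ≈ 5.92 × 56^0.67 ≈ 87.82 kt.
V₂: ΔP = 73, V ≈ 5.92 × 73^0.67 ≈ 104.89 kt.
ΔV over 6 h = 17.07 kt → 24 h equivalent = 17.07 × 24/6 ≈ 68.28 kt.
68 kt ≥ 30 kt ⇒ rapid intensification.

68 kt, yes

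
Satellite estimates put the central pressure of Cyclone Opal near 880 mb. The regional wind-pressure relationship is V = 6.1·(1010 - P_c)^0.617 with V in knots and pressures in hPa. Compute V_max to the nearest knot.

ΔP = 1010 − 880 = 130 mb.
130^0.617 ≈ 20.151.
V ≈ 6.1 × 20.151 ≈ 122.9 kt.

123 kt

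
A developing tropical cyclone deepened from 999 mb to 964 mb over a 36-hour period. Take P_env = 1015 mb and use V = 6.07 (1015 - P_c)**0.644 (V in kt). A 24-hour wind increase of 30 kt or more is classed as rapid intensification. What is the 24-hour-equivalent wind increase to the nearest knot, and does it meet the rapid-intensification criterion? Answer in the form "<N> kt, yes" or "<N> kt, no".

27 kt, no

V₁: ΔP = 16, V ≈ 6.07 × 16^0.644 ≈ 36.19 kt.
V₂: ΔP = 51, V ≈ 6.07 × 51^0.644 ≈ 76.36 kt.
ΔV over 36 h = 40.17 kt → 24 h equivalent = 40.17 × 24/36 ≈ 26.78 kt.
27 kt < 30 kt ⇒ not rapid intensification.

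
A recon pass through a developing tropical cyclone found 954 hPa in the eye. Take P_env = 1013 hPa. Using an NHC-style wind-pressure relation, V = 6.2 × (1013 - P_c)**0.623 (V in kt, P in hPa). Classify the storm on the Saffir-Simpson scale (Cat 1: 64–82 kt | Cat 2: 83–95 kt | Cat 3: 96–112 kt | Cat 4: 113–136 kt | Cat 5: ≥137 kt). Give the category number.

ΔP = 1013 − 954 = 59 hPa.
V ≈ 6.2 × 59^0.623 = 6.2 × 12.68 ≈ 79 kt.
79 kt falls in the Category 1 band.

1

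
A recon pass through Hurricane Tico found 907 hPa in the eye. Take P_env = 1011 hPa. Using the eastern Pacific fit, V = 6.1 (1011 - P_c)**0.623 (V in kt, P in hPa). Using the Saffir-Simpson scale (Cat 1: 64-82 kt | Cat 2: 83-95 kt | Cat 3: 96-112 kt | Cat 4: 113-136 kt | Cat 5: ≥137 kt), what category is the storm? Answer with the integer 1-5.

ΔP = 1011 − 907 = 104 hPa.
V ≈ 6.1 × 104^0.623 = 6.1 × 18.06 ≈ 110 kt.
110 kt falls in the Category 3 band.

3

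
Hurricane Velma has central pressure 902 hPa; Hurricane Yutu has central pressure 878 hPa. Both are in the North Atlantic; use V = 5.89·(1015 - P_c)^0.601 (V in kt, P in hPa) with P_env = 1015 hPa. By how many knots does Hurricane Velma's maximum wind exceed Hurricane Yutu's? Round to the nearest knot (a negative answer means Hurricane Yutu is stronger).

Hurricane Velma: ΔP = 113; V ≈ 5.89 × 113^0.601 ≈ 100.93 kt.
Hurricane Yutu: ΔP = 137; V ≈ 5.89 × 137^0.601 ≈ 113.31 kt.
Difference ≈ 100.93 − 113.31 = -12.38 → -12 kt.

-12 kt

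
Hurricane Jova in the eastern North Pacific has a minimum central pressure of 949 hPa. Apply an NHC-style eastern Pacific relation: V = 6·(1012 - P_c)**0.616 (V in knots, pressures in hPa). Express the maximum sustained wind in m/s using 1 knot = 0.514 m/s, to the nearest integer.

40 m/s

ΔP = 1012 − 949 = 63 hPa.
V ≈ 6 × 63^0.616 = 6 × 12.835 ≈ 77.010 kt.
77.010 × 0.514 ≈ 39.58 m/s → 40 m/s.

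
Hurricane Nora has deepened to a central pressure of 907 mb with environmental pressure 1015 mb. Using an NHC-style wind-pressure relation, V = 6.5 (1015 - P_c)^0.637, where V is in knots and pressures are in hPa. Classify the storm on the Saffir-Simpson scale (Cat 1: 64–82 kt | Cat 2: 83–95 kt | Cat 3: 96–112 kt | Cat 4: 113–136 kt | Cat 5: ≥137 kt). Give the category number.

4

ΔP = 1015 − 907 = 108 mb.
V ≈ 6.5 × 108^0.637 = 6.5 × 19.74 ≈ 128 kt.
128 kt falls in the Category 4 band.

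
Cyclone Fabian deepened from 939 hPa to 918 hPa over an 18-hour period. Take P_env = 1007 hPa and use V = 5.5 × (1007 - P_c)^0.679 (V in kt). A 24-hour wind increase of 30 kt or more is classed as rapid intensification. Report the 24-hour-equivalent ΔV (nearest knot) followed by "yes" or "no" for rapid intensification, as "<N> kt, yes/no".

26 kt, no

V₁: ΔP = 68, V ≈ 5.5 × 68^0.679 ≈ 96.52 kt.
V₂: ΔP = 89, V ≈ 5.5 × 89^0.679 ≈ 115.88 kt.
ΔV over 18 h = 19.36 kt → 24 h equivalent = 19.36 × 24/18 ≈ 25.81 kt.
26 kt < 30 kt ⇒ not rapid intensification.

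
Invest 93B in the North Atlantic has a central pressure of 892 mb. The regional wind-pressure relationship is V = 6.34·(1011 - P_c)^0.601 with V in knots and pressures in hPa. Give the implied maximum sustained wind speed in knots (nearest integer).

ΔP = 1011 − 892 = 119 mb.
119^0.601 ≈ 17.677.
V ≈ 6.34 × 17.677 ≈ 112.1 kt.

112 kt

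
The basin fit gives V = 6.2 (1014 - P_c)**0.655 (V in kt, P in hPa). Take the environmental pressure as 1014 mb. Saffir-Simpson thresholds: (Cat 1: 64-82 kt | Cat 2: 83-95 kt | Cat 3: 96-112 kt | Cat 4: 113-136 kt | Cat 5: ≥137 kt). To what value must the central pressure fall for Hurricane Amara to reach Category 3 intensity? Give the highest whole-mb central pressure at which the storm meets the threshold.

Category 3 begins at V = 96 kt.
Required ΔP = (96/6.2)^(1/0.655) = 15.484^1.527 ≈ 65.56 mb.
P_c ≤ 1014 − 65.56 = 948.44, so the highest integer P_c is 948 mb.

948 mb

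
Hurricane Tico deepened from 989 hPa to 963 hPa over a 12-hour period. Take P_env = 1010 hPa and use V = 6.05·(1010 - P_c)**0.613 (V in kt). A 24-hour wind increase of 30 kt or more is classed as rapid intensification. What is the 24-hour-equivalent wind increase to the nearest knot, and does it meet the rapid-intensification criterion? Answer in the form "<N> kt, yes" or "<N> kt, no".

V₁: ΔP = 21, V ≈ 6.05 × 21^0.613 ≈ 39.11 kt.
V₂: ΔP = 47, V ≈ 6.05 × 47^0.613 ≈ 64.08 kt.
ΔV over 12 h = 24.97 kt → 24 h equivalent = 24.97 × 24/12 ≈ 49.94 kt.
50 kt ≥ 30 kt ⇒ rapid intensification.

50 kt, yes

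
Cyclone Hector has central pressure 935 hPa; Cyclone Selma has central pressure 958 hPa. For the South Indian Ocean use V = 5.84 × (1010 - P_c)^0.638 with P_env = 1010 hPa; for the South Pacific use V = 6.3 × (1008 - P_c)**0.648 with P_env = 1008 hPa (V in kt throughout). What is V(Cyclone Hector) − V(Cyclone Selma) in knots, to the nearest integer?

Cyclone Hector: ΔP = 75; V ≈ 5.84 × 75^0.638 ≈ 91.77 kt.
Cyclone Selma: ΔP = 50; V ≈ 6.3 × 50^0.648 ≈ 79.48 kt.
Difference ≈ 91.77 − 79.48 = 12.29 → 12 kt.

12 kt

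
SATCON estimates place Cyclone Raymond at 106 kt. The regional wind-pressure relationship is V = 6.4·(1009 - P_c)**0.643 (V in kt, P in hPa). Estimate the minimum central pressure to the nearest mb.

ΔP = (V / 6.4)^(1/0.643) = (106/6.4)^1.555.
106/6.4 = 16.562; 16.562^1.555 ≈ 78.70 mb.
P_c = 1009 − 78.70 = 930.30 ≈ 930 mb.

930 mb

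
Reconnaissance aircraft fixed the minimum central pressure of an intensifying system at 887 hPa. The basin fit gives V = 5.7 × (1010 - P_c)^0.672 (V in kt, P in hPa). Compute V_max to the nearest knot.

ΔP = 1010 − 887 = 123 hPa.
123^0.672 ≈ 25.376.
V ≈ 5.7 × 25.376 ≈ 144.6 kt.

145 kt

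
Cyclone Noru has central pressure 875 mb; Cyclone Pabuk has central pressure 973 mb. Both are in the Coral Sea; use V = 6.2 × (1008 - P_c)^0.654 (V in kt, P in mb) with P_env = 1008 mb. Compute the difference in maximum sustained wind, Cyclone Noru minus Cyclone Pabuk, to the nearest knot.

Cyclone Noru: ΔP = 133; V ≈ 6.2 × 133^0.654 ≈ 151.84 kt.
Cyclone Pabuk: ΔP = 35; V ≈ 6.2 × 35^0.654 ≈ 63.42 kt.
Difference ≈ 151.84 − 63.42 = 88.42 → 88 kt.

88 kt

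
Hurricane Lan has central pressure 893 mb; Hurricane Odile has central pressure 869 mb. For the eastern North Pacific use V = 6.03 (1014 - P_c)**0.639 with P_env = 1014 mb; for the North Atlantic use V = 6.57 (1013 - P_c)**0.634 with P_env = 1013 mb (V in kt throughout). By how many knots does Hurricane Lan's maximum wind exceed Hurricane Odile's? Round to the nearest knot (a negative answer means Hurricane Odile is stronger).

Hurricane Lan: ΔP = 121; V ≈ 6.03 × 121^0.639 ≈ 129.19 kt.
Hurricane Odile: ΔP = 144; V ≈ 6.57 × 144^0.634 ≈ 153.45 kt.
Difference ≈ 129.19 − 153.45 = -24.26 → -24 kt.

-24 kt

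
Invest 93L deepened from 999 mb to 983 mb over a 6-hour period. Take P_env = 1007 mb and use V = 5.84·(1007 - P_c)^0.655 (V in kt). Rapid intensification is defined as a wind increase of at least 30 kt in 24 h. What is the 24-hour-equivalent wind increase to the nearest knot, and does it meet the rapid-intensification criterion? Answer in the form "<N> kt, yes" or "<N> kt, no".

V₁: ΔP = 8, V ≈ 5.84 × 8^0.655 ≈ 22.80 kt.
V₂: ΔP = 24, V ≈ 5.84 × 24^0.655 ≈ 46.82 kt.
ΔV over 6 h = 24.02 kt → 24 h equivalent = 24.02 × 24/6 ≈ 96.08 kt.
96 kt ≥ 30 kt ⇒ rapid intensification.

96 kt, yes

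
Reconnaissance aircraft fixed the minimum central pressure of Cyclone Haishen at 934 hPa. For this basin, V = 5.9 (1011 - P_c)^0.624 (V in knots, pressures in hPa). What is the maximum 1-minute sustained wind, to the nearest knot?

ΔP = 1011 − 934 = 77 hPa.
77^0.624 ≈ 15.037.
V ≈ 5.9 × 15.037 ≈ 88.7 kt.

89 kt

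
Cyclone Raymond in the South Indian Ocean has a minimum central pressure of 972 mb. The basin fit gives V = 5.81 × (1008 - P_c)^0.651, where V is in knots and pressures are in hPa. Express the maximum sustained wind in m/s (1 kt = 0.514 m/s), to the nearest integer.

ΔP = 1008 − 972 = 36 mb.
V ≈ 5.81 × 36^0.651 = 5.81 × 10.307 ≈ 59.887 kt.
59.887 × 0.514 ≈ 30.78 m/s → 31 m/s.

31 m/s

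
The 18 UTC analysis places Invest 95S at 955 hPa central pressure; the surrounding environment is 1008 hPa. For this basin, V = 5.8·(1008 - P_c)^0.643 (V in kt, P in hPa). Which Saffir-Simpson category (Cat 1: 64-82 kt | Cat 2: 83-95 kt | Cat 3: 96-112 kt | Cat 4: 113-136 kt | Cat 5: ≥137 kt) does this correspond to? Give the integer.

1

ΔP = 1008 − 955 = 53 hPa.
V ≈ 5.8 × 53^0.643 = 5.8 × 12.84 ≈ 74 kt.
74 kt falls in the Category 1 band.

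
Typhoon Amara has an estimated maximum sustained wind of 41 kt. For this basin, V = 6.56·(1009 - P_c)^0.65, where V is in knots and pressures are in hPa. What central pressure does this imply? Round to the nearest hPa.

992 hPa

ΔP = (V / 6.56)^(1/0.65) = (41/6.56)^1.538.
41/6.56 = 6.250; 6.250^1.538 ≈ 16.77 hPa.
P_c = 1009 − 16.77 = 992.23 ≈ 992 hPa.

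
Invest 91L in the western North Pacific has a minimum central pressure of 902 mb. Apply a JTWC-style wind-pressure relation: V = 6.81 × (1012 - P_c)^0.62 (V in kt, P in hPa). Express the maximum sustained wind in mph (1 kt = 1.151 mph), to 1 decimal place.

144.5 mph

ΔP = 1012 − 902 = 110 mb.
V ≈ 6.81 × 110^0.62 = 6.81 × 18.436 ≈ 125.548 kt.
125.548 × 1.151 ≈ 144.51 mph → 144.5 mph.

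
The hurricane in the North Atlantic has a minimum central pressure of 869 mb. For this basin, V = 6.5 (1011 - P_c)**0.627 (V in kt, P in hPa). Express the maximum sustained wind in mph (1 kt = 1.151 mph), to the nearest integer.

ΔP = 1011 − 869 = 142 mb.
V ≈ 6.5 × 142^0.627 = 6.5 × 22.361 ≈ 145.344 kt.
145.344 × 1.151 ≈ 167.29 mph → 167 mph.

167 mph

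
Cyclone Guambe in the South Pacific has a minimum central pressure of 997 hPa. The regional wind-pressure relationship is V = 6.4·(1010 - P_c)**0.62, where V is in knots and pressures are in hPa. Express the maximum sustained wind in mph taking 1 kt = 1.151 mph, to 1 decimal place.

ΔP = 1010 − 997 = 13 hPa.
V ≈ 6.4 × 13^0.62 = 6.4 × 4.905 ≈ 31.392 kt.
31.392 × 1.151 ≈ 36.13 mph → 36.1 mph.

36.1 mph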